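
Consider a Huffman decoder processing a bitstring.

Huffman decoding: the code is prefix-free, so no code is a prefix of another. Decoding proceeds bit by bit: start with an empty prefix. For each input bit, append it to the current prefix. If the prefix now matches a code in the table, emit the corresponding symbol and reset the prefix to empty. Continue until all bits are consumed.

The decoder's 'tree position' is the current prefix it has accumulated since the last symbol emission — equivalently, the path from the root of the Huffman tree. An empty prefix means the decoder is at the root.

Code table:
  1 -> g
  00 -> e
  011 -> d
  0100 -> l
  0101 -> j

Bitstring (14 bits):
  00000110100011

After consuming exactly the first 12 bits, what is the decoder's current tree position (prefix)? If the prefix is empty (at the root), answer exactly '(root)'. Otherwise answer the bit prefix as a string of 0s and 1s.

Bit 0: prefix='0' (no match yet)
Bit 1: prefix='00' -> emit 'e', reset
Bit 2: prefix='0' (no match yet)
Bit 3: prefix='00' -> emit 'e', reset
Bit 4: prefix='0' (no match yet)
Bit 5: prefix='01' (no match yet)
Bit 6: prefix='011' -> emit 'd', reset
Bit 7: prefix='0' (no match yet)
Bit 8: prefix='01' (no match yet)
Bit 9: prefix='010' (no match yet)
Bit 10: prefix='0100' -> emit 'l', reset
Bit 11: prefix='0' (no match yet)

Answer: 0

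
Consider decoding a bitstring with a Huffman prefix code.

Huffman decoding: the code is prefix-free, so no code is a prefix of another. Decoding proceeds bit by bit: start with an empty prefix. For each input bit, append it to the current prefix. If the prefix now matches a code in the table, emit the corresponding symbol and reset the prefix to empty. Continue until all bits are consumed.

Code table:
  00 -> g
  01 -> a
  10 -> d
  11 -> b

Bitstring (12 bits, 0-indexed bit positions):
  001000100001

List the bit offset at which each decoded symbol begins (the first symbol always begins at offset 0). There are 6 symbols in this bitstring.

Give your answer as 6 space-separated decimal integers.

Answer: 0 2 4 6 8 10

Derivation:
Bit 0: prefix='0' (no match yet)
Bit 1: prefix='00' -> emit 'g', reset
Bit 2: prefix='1' (no match yet)
Bit 3: prefix='10' -> emit 'd', reset
Bit 4: prefix='0' (no match yet)
Bit 5: prefix='00' -> emit 'g', reset
Bit 6: prefix='1' (no match yet)
Bit 7: prefix='10' -> emit 'd', reset
Bit 8: prefix='0' (no match yet)
Bit 9: prefix='00' -> emit 'g', reset
Bit 10: prefix='0' (no match yet)
Bit 11: prefix='01' -> emit 'a', reset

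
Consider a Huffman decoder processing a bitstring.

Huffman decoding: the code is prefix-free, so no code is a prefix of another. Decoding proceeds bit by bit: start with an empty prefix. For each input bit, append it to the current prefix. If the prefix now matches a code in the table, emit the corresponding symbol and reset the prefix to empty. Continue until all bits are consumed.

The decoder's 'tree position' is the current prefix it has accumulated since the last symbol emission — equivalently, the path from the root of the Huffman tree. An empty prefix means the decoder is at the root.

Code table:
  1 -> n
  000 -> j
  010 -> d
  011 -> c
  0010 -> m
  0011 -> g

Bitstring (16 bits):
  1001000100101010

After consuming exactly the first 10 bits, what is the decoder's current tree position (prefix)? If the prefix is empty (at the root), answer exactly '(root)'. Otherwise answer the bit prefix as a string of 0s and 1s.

Bit 0: prefix='1' -> emit 'n', reset
Bit 1: prefix='0' (no match yet)
Bit 2: prefix='00' (no match yet)
Bit 3: prefix='001' (no match yet)
Bit 4: prefix='0010' -> emit 'm', reset
Bit 5: prefix='0' (no match yet)
Bit 6: prefix='00' (no match yet)
Bit 7: prefix='001' (no match yet)
Bit 8: prefix='0010' -> emit 'm', reset
Bit 9: prefix='0' (no match yet)

Answer: 0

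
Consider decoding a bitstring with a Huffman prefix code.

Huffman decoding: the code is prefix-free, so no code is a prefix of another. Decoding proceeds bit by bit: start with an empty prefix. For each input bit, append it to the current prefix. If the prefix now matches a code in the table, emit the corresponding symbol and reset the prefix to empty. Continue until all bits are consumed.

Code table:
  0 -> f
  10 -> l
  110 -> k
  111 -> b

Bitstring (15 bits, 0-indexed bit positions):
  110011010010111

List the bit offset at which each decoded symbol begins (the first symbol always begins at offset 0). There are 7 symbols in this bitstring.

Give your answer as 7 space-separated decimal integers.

Bit 0: prefix='1' (no match yet)
Bit 1: prefix='11' (no match yet)
Bit 2: prefix='110' -> emit 'k', reset
Bit 3: prefix='0' -> emit 'f', reset
Bit 4: prefix='1' (no match yet)
Bit 5: prefix='11' (no match yet)
Bit 6: prefix='110' -> emit 'k', reset
Bit 7: prefix='1' (no match yet)
Bit 8: prefix='10' -> emit 'l', reset
Bit 9: prefix='0' -> emit 'f', reset
Bit 10: prefix='1' (no match yet)
Bit 11: prefix='10' -> emit 'l', reset
Bit 12: prefix='1' (no match yet)
Bit 13: prefix='11' (no match yet)
Bit 14: prefix='111' -> emit 'b', reset

Answer: 0 3 4 7 9 10 12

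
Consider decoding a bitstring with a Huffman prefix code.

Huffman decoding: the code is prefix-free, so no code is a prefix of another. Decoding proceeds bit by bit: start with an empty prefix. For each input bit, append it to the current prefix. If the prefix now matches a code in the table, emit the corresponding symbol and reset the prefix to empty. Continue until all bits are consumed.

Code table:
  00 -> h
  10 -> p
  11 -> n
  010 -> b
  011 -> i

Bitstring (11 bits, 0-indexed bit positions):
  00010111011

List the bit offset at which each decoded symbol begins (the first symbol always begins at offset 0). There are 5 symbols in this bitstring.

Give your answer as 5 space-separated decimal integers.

Bit 0: prefix='0' (no match yet)
Bit 1: prefix='00' -> emit 'h', reset
Bit 2: prefix='0' (no match yet)
Bit 3: prefix='01' (no match yet)
Bit 4: prefix='010' -> emit 'b', reset
Bit 5: prefix='1' (no match yet)
Bit 6: prefix='11' -> emit 'n', reset
Bit 7: prefix='1' (no match yet)
Bit 8: prefix='10' -> emit 'p', reset
Bit 9: prefix='1' (no match yet)
Bit 10: prefix='11' -> emit 'n', reset

Answer: 0 2 5 7 9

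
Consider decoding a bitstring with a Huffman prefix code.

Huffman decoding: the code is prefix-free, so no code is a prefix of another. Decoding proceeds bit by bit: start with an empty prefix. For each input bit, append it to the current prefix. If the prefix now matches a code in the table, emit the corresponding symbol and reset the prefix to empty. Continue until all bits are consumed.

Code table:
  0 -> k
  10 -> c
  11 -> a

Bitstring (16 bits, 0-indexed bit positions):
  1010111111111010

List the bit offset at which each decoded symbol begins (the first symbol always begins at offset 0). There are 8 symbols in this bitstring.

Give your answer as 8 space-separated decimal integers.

Answer: 0 2 4 6 8 10 12 14

Derivation:
Bit 0: prefix='1' (no match yet)
Bit 1: prefix='10' -> emit 'c', reset
Bit 2: prefix='1' (no match yet)
Bit 3: prefix='10' -> emit 'c', reset
Bit 4: prefix='1' (no match yet)
Bit 5: prefix='11' -> emit 'a', reset
Bit 6: prefix='1' (no match yet)
Bit 7: prefix='11' -> emit 'a', reset
Bit 8: prefix='1' (no match yet)
Bit 9: prefix='11' -> emit 'a', reset
Bit 10: prefix='1' (no match yet)
Bit 11: prefix='11' -> emit 'a', reset
Bit 12: prefix='1' (no match yet)
Bit 13: prefix='10' -> emit 'c', reset
Bit 14: prefix='1' (no match yet)
Bit 15: prefix='10' -> emit 'c', reset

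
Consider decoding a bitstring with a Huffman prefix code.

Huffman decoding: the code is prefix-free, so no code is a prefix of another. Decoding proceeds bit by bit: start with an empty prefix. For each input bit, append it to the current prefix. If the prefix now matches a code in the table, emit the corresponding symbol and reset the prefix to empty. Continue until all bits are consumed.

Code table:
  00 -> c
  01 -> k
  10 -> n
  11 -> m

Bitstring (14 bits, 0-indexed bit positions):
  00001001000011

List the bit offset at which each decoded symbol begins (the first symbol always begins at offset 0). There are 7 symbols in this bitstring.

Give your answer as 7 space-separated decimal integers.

Bit 0: prefix='0' (no match yet)
Bit 1: prefix='00' -> emit 'c', reset
Bit 2: prefix='0' (no match yet)
Bit 3: prefix='00' -> emit 'c', reset
Bit 4: prefix='1' (no match yet)
Bit 5: prefix='10' -> emit 'n', reset
Bit 6: prefix='0' (no match yet)
Bit 7: prefix='01' -> emit 'k', reset
Bit 8: prefix='0' (no match yet)
Bit 9: prefix='00' -> emit 'c', reset
Bit 10: prefix='0' (no match yet)
Bit 11: prefix='00' -> emit 'c', reset
Bit 12: prefix='1' (no match yet)
Bit 13: prefix='11' -> emit 'm', reset

Answer: 0 2 4 6 8 10 12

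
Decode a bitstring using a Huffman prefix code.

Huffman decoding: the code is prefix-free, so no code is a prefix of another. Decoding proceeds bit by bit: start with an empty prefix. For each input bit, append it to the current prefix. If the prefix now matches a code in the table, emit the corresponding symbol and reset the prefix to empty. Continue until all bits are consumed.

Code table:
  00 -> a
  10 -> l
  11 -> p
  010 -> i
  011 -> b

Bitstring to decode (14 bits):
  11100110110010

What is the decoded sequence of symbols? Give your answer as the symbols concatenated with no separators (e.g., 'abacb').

Answer: plbbal

Derivation:
Bit 0: prefix='1' (no match yet)
Bit 1: prefix='11' -> emit 'p', reset
Bit 2: prefix='1' (no match yet)
Bit 3: prefix='10' -> emit 'l', reset
Bit 4: prefix='0' (no match yet)
Bit 5: prefix='01' (no match yet)
Bit 6: prefix='011' -> emit 'b', reset
Bit 7: prefix='0' (no match yet)
Bit 8: prefix='01' (no match yet)
Bit 9: prefix='011' -> emit 'b', reset
Bit 10: prefix='0' (no match yet)
Bit 11: prefix='00' -> emit 'a', reset
Bit 12: prefix='1' (no match yet)
Bit 13: prefix='10' -> emit 'l', reset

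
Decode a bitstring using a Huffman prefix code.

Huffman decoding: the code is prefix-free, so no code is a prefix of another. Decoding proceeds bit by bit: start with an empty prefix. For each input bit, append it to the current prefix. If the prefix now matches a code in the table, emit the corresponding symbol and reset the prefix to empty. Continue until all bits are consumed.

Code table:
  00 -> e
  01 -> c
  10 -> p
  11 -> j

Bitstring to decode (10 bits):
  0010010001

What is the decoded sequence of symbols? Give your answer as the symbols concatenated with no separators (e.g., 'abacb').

Answer: epcec

Derivation:
Bit 0: prefix='0' (no match yet)
Bit 1: prefix='00' -> emit 'e', reset
Bit 2: prefix='1' (no match yet)
Bit 3: prefix='10' -> emit 'p', reset
Bit 4: prefix='0' (no match yet)
Bit 5: prefix='01' -> emit 'c', reset
Bit 6: prefix='0' (no match yet)
Bit 7: prefix='00' -> emit 'e', reset
Bit 8: prefix='0' (no match yet)
Bit 9: prefix='01' -> emit 'c', reset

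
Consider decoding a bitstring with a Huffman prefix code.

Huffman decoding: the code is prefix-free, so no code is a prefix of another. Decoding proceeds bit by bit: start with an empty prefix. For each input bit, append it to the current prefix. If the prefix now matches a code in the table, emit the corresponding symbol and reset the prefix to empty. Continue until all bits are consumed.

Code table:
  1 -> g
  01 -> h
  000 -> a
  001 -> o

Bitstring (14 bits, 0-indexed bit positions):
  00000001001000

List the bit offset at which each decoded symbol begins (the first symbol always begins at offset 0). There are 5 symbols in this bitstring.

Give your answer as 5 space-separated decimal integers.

Bit 0: prefix='0' (no match yet)
Bit 1: prefix='00' (no match yet)
Bit 2: prefix='000' -> emit 'a', reset
Bit 3: prefix='0' (no match yet)
Bit 4: prefix='00' (no match yet)
Bit 5: prefix='000' -> emit 'a', reset
Bit 6: prefix='0' (no match yet)
Bit 7: prefix='01' -> emit 'h', reset
Bit 8: prefix='0' (no match yet)
Bit 9: prefix='00' (no match yet)
Bit 10: prefix='001' -> emit 'o', reset
Bit 11: prefix='0' (no match yet)
Bit 12: prefix='00' (no match yet)
Bit 13: prefix='000' -> emit 'a', reset

Answer: 0 3 6 8 11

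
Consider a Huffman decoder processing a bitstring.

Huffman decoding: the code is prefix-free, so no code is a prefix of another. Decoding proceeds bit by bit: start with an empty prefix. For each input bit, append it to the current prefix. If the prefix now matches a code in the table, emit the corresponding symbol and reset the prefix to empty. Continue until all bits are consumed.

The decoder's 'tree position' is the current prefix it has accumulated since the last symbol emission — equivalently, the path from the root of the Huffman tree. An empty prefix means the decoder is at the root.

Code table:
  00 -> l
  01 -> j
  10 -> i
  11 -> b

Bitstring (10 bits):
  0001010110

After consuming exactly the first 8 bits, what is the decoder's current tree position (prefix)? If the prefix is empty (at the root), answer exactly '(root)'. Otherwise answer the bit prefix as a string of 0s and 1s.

Answer: (root)

Derivation:
Bit 0: prefix='0' (no match yet)
Bit 1: prefix='00' -> emit 'l', reset
Bit 2: prefix='0' (no match yet)
Bit 3: prefix='01' -> emit 'j', reset
Bit 4: prefix='0' (no match yet)
Bit 5: prefix='01' -> emit 'j', reset
Bit 6: prefix='0' (no match yet)
Bit 7: prefix='01' -> emit 'j', reset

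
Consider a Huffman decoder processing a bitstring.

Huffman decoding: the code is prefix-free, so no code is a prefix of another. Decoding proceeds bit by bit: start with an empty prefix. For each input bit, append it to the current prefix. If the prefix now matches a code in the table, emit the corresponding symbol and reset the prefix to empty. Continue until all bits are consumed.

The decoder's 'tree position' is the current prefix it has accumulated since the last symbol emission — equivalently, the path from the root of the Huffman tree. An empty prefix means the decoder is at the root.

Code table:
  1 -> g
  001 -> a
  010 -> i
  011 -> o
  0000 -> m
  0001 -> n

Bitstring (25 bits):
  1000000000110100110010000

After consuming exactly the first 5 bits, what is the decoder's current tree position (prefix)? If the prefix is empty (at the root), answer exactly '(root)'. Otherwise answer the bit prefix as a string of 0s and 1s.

Bit 0: prefix='1' -> emit 'g', reset
Bit 1: prefix='0' (no match yet)
Bit 2: prefix='00' (no match yet)
Bit 3: prefix='000' (no match yet)
Bit 4: prefix='0000' -> emit 'm', reset

Answer: (root)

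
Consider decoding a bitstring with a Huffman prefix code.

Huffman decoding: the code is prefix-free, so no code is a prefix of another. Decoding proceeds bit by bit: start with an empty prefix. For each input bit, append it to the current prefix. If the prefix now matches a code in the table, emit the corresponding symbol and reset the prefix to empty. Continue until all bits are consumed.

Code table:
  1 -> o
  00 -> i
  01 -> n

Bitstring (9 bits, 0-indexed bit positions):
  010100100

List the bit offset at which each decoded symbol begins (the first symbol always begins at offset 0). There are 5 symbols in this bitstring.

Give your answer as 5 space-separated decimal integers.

Answer: 0 2 4 6 7

Derivation:
Bit 0: prefix='0' (no match yet)
Bit 1: prefix='01' -> emit 'n', reset
Bit 2: prefix='0' (no match yet)
Bit 3: prefix='01' -> emit 'n', reset
Bit 4: prefix='0' (no match yet)
Bit 5: prefix='00' -> emit 'i', reset
Bit 6: prefix='1' -> emit 'o', reset
Bit 7: prefix='0' (no match yet)
Bit 8: prefix='00' -> emit 'i', reset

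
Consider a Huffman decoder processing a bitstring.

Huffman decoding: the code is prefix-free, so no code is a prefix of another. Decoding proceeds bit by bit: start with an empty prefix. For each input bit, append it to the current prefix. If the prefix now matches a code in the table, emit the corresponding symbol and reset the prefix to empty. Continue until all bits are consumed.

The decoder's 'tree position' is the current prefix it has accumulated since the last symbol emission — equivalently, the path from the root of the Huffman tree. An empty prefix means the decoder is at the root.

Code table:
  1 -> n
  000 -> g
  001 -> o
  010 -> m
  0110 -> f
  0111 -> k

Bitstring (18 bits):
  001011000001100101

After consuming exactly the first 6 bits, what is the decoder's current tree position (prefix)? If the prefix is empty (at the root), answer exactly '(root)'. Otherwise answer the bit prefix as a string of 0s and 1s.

Bit 0: prefix='0' (no match yet)
Bit 1: prefix='00' (no match yet)
Bit 2: prefix='001' -> emit 'o', reset
Bit 3: prefix='0' (no match yet)
Bit 4: prefix='01' (no match yet)
Bit 5: prefix='011' (no match yet)

Answer: 011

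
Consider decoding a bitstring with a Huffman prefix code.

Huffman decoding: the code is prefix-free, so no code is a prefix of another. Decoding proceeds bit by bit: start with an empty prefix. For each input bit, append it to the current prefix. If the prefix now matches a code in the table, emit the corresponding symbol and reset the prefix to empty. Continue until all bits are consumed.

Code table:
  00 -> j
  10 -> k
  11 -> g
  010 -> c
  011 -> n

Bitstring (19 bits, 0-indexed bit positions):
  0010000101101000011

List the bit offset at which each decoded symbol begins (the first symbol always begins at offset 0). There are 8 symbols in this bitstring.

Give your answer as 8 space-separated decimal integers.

Bit 0: prefix='0' (no match yet)
Bit 1: prefix='00' -> emit 'j', reset
Bit 2: prefix='1' (no match yet)
Bit 3: prefix='10' -> emit 'k', reset
Bit 4: prefix='0' (no match yet)
Bit 5: prefix='00' -> emit 'j', reset
Bit 6: prefix='0' (no match yet)
Bit 7: prefix='01' (no match yet)
Bit 8: prefix='010' -> emit 'c', reset
Bit 9: prefix='1' (no match yet)
Bit 10: prefix='11' -> emit 'g', reset
Bit 11: prefix='0' (no match yet)
Bit 12: prefix='01' (no match yet)
Bit 13: prefix='010' -> emit 'c', reset
Bit 14: prefix='0' (no match yet)
Bit 15: prefix='00' -> emit 'j', reset
Bit 16: prefix='0' (no match yet)
Bit 17: prefix='01' (no match yet)
Bit 18: prefix='011' -> emit 'n', reset

Answer: 0 2 4 6 9 11 14 16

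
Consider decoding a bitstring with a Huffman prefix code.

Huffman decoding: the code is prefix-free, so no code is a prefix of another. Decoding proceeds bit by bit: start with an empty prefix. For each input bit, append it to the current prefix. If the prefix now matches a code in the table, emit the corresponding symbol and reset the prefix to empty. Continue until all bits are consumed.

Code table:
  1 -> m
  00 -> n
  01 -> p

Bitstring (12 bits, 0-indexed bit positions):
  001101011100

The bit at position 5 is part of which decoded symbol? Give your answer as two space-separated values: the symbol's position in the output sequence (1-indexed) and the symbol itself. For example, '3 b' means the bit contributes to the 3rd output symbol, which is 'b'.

Answer: 4 p

Derivation:
Bit 0: prefix='0' (no match yet)
Bit 1: prefix='00' -> emit 'n', reset
Bit 2: prefix='1' -> emit 'm', reset
Bit 3: prefix='1' -> emit 'm', reset
Bit 4: prefix='0' (no match yet)
Bit 5: prefix='01' -> emit 'p', reset
Bit 6: prefix='0' (no match yet)
Bit 7: prefix='01' -> emit 'p', reset
Bit 8: prefix='1' -> emit 'm', reset
Bit 9: prefix='1' -> emit 'm', reset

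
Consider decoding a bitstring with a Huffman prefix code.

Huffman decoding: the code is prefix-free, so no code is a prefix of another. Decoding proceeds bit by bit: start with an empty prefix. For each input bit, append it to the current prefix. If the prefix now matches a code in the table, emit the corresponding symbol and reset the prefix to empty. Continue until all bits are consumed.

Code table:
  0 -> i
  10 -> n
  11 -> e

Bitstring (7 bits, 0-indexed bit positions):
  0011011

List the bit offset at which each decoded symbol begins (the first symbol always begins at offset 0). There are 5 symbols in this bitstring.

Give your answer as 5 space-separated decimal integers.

Answer: 0 1 2 4 5

Derivation:
Bit 0: prefix='0' -> emit 'i', reset
Bit 1: prefix='0' -> emit 'i', reset
Bit 2: prefix='1' (no match yet)
Bit 3: prefix='11' -> emit 'e', reset
Bit 4: prefix='0' -> emit 'i', reset
Bit 5: prefix='1' (no match yet)
Bit 6: prefix='11' -> emit 'e', reset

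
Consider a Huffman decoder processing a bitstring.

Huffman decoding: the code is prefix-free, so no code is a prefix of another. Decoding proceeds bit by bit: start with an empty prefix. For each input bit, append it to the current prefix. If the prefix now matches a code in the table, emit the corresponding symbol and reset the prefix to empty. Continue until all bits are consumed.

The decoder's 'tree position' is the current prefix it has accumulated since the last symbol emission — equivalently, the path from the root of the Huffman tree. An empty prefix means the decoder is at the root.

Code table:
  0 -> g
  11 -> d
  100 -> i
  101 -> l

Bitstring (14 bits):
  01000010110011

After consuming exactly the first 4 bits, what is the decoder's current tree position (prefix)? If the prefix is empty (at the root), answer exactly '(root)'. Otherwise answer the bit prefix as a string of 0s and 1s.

Bit 0: prefix='0' -> emit 'g', reset
Bit 1: prefix='1' (no match yet)
Bit 2: prefix='10' (no match yet)
Bit 3: prefix='100' -> emit 'i', reset

Answer: (root)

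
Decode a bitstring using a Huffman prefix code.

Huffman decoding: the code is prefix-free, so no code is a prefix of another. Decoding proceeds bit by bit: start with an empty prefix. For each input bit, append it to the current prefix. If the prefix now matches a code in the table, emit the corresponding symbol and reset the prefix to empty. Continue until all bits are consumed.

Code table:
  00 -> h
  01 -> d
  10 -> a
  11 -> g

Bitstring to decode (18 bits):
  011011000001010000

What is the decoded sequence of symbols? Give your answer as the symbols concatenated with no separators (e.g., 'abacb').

Bit 0: prefix='0' (no match yet)
Bit 1: prefix='01' -> emit 'd', reset
Bit 2: prefix='1' (no match yet)
Bit 3: prefix='10' -> emit 'a', reset
Bit 4: prefix='1' (no match yet)
Bit 5: prefix='11' -> emit 'g', reset
Bit 6: prefix='0' (no match yet)
Bit 7: prefix='00' -> emit 'h', reset
Bit 8: prefix='0' (no match yet)
Bit 9: prefix='00' -> emit 'h', reset
Bit 10: prefix='0' (no match yet)
Bit 11: prefix='01' -> emit 'd', reset
Bit 12: prefix='0' (no match yet)
Bit 13: prefix='01' -> emit 'd', reset
Bit 14: prefix='0' (no match yet)
Bit 15: prefix='00' -> emit 'h', reset
Bit 16: prefix='0' (no match yet)
Bit 17: prefix='00' -> emit 'h', reset

Answer: daghhddhh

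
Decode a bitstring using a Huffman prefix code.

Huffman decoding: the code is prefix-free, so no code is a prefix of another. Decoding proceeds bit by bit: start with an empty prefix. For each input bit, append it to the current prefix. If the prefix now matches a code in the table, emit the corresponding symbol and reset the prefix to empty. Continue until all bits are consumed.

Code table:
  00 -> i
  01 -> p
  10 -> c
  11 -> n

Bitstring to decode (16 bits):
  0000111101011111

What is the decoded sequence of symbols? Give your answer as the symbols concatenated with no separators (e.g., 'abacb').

Answer: iinnppnn

Derivation:
Bit 0: prefix='0' (no match yet)
Bit 1: prefix='00' -> emit 'i', reset
Bit 2: prefix='0' (no match yet)
Bit 3: prefix='00' -> emit 'i', reset
Bit 4: prefix='1' (no match yet)
Bit 5: prefix='11' -> emit 'n', reset
Bit 6: prefix='1' (no match yet)
Bit 7: prefix='11' -> emit 'n', reset
Bit 8: prefix='0' (no match yet)
Bit 9: prefix='01' -> emit 'p', reset
Bit 10: prefix='0' (no match yet)
Bit 11: prefix='01' -> emit 'p', reset
Bit 12: prefix='1' (no match yet)
Bit 13: prefix='11' -> emit 'n', reset
Bit 14: prefix='1' (no match yet)
Bit 15: prefix='11' -> emit 'n', reset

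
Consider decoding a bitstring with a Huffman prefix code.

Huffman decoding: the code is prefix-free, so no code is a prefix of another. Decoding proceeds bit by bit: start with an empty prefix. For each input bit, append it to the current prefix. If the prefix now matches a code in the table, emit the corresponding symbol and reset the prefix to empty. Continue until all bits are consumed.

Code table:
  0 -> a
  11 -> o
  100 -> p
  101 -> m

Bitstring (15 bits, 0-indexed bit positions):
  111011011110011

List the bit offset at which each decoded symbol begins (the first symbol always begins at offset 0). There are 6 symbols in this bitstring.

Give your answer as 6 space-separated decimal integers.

Answer: 0 2 5 8 10 13

Derivation:
Bit 0: prefix='1' (no match yet)
Bit 1: prefix='11' -> emit 'o', reset
Bit 2: prefix='1' (no match yet)
Bit 3: prefix='10' (no match yet)
Bit 4: prefix='101' -> emit 'm', reset
Bit 5: prefix='1' (no match yet)
Bit 6: prefix='10' (no match yet)
Bit 7: prefix='101' -> emit 'm', reset
Bit 8: prefix='1' (no match yet)
Bit 9: prefix='11' -> emit 'o', reset
Bit 10: prefix='1' (no match yet)
Bit 11: prefix='10' (no match yet)
Bit 12: prefix='100' -> emit 'p', reset
Bit 13: prefix='1' (no match yet)
Bit 14: prefix='11' -> emit 'o', reset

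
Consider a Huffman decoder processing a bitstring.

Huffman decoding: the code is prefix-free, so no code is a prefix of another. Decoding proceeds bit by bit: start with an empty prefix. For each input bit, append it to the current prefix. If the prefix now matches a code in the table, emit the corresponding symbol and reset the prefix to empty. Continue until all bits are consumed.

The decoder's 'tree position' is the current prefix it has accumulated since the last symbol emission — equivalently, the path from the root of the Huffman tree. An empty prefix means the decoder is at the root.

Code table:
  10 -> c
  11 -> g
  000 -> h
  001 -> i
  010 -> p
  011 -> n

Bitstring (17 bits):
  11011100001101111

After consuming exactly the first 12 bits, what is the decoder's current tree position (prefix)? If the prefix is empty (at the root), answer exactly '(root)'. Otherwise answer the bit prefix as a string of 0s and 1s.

Answer: (root)

Derivation:
Bit 0: prefix='1' (no match yet)
Bit 1: prefix='11' -> emit 'g', reset
Bit 2: prefix='0' (no match yet)
Bit 3: prefix='01' (no match yet)
Bit 4: prefix='011' -> emit 'n', reset
Bit 5: prefix='1' (no match yet)
Bit 6: prefix='10' -> emit 'c', reset
Bit 7: prefix='0' (no match yet)
Bit 8: prefix='00' (no match yet)
Bit 9: prefix='000' -> emit 'h', reset
Bit 10: prefix='1' (no match yet)
Bit 11: prefix='11' -> emit 'g', reset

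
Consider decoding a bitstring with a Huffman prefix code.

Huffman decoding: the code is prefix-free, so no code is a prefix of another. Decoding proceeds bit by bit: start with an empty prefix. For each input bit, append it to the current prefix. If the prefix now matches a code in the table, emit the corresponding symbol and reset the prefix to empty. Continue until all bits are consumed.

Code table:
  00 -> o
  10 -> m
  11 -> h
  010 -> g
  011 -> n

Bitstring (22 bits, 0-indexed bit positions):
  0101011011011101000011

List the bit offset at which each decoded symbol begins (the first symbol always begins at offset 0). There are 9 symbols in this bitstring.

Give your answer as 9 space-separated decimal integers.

Bit 0: prefix='0' (no match yet)
Bit 1: prefix='01' (no match yet)
Bit 2: prefix='010' -> emit 'g', reset
Bit 3: prefix='1' (no match yet)
Bit 4: prefix='10' -> emit 'm', reset
Bit 5: prefix='1' (no match yet)
Bit 6: prefix='11' -> emit 'h', reset
Bit 7: prefix='0' (no match yet)
Bit 8: prefix='01' (no match yet)
Bit 9: prefix='011' -> emit 'n', reset
Bit 10: prefix='0' (no match yet)
Bit 11: prefix='01' (no match yet)
Bit 12: prefix='011' -> emit 'n', reset
Bit 13: prefix='1' (no match yet)
Bit 14: prefix='10' -> emit 'm', reset
Bit 15: prefix='1' (no match yet)
Bit 16: prefix='10' -> emit 'm', reset
Bit 17: prefix='0' (no match yet)
Bit 18: prefix='00' -> emit 'o', reset
Bit 19: prefix='0' (no match yet)
Bit 20: prefix='01' (no match yet)
Bit 21: prefix='011' -> emit 'n', reset

Answer: 0 3 5 7 10 13 15 17 19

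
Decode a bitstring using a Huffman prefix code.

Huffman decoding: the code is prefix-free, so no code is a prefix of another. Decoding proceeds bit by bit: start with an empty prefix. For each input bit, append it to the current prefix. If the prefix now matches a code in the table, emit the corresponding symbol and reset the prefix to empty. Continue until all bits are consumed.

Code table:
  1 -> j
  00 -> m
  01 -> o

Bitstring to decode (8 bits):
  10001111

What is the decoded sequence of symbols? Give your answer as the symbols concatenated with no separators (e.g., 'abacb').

Bit 0: prefix='1' -> emit 'j', reset
Bit 1: prefix='0' (no match yet)
Bit 2: prefix='00' -> emit 'm', reset
Bit 3: prefix='0' (no match yet)
Bit 4: prefix='01' -> emit 'o', reset
Bit 5: prefix='1' -> emit 'j', reset
Bit 6: prefix='1' -> emit 'j', reset
Bit 7: prefix='1' -> emit 'j', reset

Answer: jmojjj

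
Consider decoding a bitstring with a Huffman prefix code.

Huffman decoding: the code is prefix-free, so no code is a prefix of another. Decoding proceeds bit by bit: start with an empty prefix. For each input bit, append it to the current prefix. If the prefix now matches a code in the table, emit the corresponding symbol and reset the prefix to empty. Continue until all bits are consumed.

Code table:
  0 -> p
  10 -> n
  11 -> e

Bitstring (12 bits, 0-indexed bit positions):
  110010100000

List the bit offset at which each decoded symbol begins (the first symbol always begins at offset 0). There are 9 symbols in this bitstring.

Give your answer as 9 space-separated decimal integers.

Answer: 0 2 3 4 6 8 9 10 11

Derivation:
Bit 0: prefix='1' (no match yet)
Bit 1: prefix='11' -> emit 'e', reset
Bit 2: prefix='0' -> emit 'p', reset
Bit 3: prefix='0' -> emit 'p', reset
Bit 4: prefix='1' (no match yet)
Bit 5: prefix='10' -> emit 'n', reset
Bit 6: prefix='1' (no match yet)
Bit 7: prefix='10' -> emit 'n', reset
Bit 8: prefix='0' -> emit 'p', reset
Bit 9: prefix='0' -> emit 'p', reset
Bit 10: prefix='0' -> emit 'p', reset
Bit 11: prefix='0' -> emit 'p', reset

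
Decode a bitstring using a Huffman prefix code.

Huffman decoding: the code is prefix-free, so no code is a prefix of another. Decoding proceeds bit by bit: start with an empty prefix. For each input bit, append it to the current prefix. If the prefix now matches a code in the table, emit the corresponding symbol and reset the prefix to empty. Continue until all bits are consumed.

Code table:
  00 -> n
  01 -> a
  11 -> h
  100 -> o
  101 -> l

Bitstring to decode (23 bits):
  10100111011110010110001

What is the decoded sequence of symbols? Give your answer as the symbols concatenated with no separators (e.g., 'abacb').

Bit 0: prefix='1' (no match yet)
Bit 1: prefix='10' (no match yet)
Bit 2: prefix='101' -> emit 'l', reset
Bit 3: prefix='0' (no match yet)
Bit 4: prefix='00' -> emit 'n', reset
Bit 5: prefix='1' (no match yet)
Bit 6: prefix='11' -> emit 'h', reset
Bit 7: prefix='1' (no match yet)
Bit 8: prefix='10' (no match yet)
Bit 9: prefix='101' -> emit 'l', reset
Bit 10: prefix='1' (no match yet)
Bit 11: prefix='11' -> emit 'h', reset
Bit 12: prefix='1' (no match yet)
Bit 13: prefix='10' (no match yet)
Bit 14: prefix='100' -> emit 'o', reset
Bit 15: prefix='1' (no match yet)
Bit 16: prefix='10' (no match yet)
Bit 17: prefix='101' -> emit 'l', reset
Bit 18: prefix='1' (no match yet)
Bit 19: prefix='10' (no match yet)
Bit 20: prefix='100' -> emit 'o', reset
Bit 21: prefix='0' (no match yet)
Bit 22: prefix='01' -> emit 'a', reset

Answer: lnhlholoa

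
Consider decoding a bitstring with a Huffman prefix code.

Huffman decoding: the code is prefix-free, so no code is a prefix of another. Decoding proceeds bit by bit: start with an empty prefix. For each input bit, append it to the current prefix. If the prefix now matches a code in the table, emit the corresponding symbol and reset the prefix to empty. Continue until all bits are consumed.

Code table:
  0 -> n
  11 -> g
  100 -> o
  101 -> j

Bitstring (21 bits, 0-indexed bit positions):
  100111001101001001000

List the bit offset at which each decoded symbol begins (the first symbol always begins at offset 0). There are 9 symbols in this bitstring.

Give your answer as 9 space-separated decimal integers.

Answer: 0 3 5 8 10 11 14 17 20

Derivation:
Bit 0: prefix='1' (no match yet)
Bit 1: prefix='10' (no match yet)
Bit 2: prefix='100' -> emit 'o', reset
Bit 3: prefix='1' (no match yet)
Bit 4: prefix='11' -> emit 'g', reset
Bit 5: prefix='1' (no match yet)
Bit 6: prefix='10' (no match yet)
Bit 7: prefix='100' -> emit 'o', reset
Bit 8: prefix='1' (no match yet)
Bit 9: prefix='11' -> emit 'g', reset
Bit 10: prefix='0' -> emit 'n', reset
Bit 11: prefix='1' (no match yet)
Bit 12: prefix='10' (no match yet)
Bit 13: prefix='100' -> emit 'o', reset
Bit 14: prefix='1' (no match yet)
Bit 15: prefix='10' (no match yet)
Bit 16: prefix='100' -> emit 'o', reset
Bit 17: prefix='1' (no match yet)
Bit 18: prefix='10' (no match yet)
Bit 19: prefix='100' -> emit 'o', reset
Bit 20: prefix='0' -> emit 'n', reset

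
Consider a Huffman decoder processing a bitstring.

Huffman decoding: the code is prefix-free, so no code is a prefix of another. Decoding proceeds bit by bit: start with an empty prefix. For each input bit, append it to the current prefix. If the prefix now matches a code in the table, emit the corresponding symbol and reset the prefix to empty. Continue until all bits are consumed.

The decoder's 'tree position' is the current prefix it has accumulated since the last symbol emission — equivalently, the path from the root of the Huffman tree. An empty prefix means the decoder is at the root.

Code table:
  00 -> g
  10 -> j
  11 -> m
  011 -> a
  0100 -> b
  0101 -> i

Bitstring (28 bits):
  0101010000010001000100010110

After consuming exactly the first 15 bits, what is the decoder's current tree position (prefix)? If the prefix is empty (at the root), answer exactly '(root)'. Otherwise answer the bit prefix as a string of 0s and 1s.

Bit 0: prefix='0' (no match yet)
Bit 1: prefix='01' (no match yet)
Bit 2: prefix='010' (no match yet)
Bit 3: prefix='0101' -> emit 'i', reset
Bit 4: prefix='0' (no match yet)
Bit 5: prefix='01' (no match yet)
Bit 6: prefix='010' (no match yet)
Bit 7: prefix='0100' -> emit 'b', reset
Bit 8: prefix='0' (no match yet)
Bit 9: prefix='00' -> emit 'g', reset
Bit 10: prefix='0' (no match yet)
Bit 11: prefix='01' (no match yet)
Bit 12: prefix='010' (no match yet)
Bit 13: prefix='0100' -> emit 'b', reset
Bit 14: prefix='0' (no match yet)

Answer: 0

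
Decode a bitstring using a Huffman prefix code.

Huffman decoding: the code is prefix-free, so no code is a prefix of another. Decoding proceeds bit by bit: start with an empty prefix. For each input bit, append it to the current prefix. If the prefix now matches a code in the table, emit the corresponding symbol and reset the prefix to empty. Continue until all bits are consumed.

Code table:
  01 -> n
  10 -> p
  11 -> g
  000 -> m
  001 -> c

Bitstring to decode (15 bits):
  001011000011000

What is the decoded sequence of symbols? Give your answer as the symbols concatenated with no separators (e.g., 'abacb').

Bit 0: prefix='0' (no match yet)
Bit 1: prefix='00' (no match yet)
Bit 2: prefix='001' -> emit 'c', reset
Bit 3: prefix='0' (no match yet)
Bit 4: prefix='01' -> emit 'n', reset
Bit 5: prefix='1' (no match yet)
Bit 6: prefix='10' -> emit 'p', reset
Bit 7: prefix='0' (no match yet)
Bit 8: prefix='00' (no match yet)
Bit 9: prefix='000' -> emit 'm', reset
Bit 10: prefix='1' (no match yet)
Bit 11: prefix='11' -> emit 'g', reset
Bit 12: prefix='0' (no match yet)
Bit 13: prefix='00' (no match yet)
Bit 14: prefix='000' -> emit 'm', reset

Answer: cnpmgm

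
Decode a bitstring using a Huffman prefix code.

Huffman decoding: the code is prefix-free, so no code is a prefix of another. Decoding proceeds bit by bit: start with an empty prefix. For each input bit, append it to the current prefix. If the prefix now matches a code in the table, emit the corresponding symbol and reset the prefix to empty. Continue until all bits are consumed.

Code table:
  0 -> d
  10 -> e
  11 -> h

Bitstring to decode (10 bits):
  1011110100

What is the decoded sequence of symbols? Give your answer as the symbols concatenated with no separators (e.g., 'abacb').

Bit 0: prefix='1' (no match yet)
Bit 1: prefix='10' -> emit 'e', reset
Bit 2: prefix='1' (no match yet)
Bit 3: prefix='11' -> emit 'h', reset
Bit 4: prefix='1' (no match yet)
Bit 5: prefix='11' -> emit 'h', reset
Bit 6: prefix='0' -> emit 'd', reset
Bit 7: prefix='1' (no match yet)
Bit 8: prefix='10' -> emit 'e', reset
Bit 9: prefix='0' -> emit 'd', reset

Answer: ehhded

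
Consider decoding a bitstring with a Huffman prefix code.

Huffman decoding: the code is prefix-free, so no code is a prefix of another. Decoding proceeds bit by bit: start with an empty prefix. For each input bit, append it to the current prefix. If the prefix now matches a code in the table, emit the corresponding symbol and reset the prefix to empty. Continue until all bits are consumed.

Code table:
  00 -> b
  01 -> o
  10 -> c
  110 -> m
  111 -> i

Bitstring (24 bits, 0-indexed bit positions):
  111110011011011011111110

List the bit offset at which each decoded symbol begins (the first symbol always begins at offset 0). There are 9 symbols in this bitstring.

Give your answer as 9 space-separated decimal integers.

Bit 0: prefix='1' (no match yet)
Bit 1: prefix='11' (no match yet)
Bit 2: prefix='111' -> emit 'i', reset
Bit 3: prefix='1' (no match yet)
Bit 4: prefix='11' (no match yet)
Bit 5: prefix='110' -> emit 'm', reset
Bit 6: prefix='0' (no match yet)
Bit 7: prefix='01' -> emit 'o', reset
Bit 8: prefix='1' (no match yet)
Bit 9: prefix='10' -> emit 'c', reset
Bit 10: prefix='1' (no match yet)
Bit 11: prefix='11' (no match yet)
Bit 12: prefix='110' -> emit 'm', reset
Bit 13: prefix='1' (no match yet)
Bit 14: prefix='11' (no match yet)
Bit 15: prefix='110' -> emit 'm', reset
Bit 16: prefix='1' (no match yet)
Bit 17: prefix='11' (no match yet)
Bit 18: prefix='111' -> emit 'i', reset
Bit 19: prefix='1' (no match yet)
Bit 20: prefix='11' (no match yet)
Bit 21: prefix='111' -> emit 'i', reset
Bit 22: prefix='1' (no match yet)
Bit 23: prefix='10' -> emit 'c', reset

Answer: 0 3 6 8 10 13 16 19 22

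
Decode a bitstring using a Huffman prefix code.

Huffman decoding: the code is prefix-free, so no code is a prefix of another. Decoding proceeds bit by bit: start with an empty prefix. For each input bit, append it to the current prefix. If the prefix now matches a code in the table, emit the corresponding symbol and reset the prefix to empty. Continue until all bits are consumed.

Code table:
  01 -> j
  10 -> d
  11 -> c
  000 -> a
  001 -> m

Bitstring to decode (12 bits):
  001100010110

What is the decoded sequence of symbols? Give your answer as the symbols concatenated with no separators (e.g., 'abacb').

Bit 0: prefix='0' (no match yet)
Bit 1: prefix='00' (no match yet)
Bit 2: prefix='001' -> emit 'm', reset
Bit 3: prefix='1' (no match yet)
Bit 4: prefix='10' -> emit 'd', reset
Bit 5: prefix='0' (no match yet)
Bit 6: prefix='00' (no match yet)
Bit 7: prefix='001' -> emit 'm', reset
Bit 8: prefix='0' (no match yet)
Bit 9: prefix='01' -> emit 'j', reset
Bit 10: prefix='1' (no match yet)
Bit 11: prefix='10' -> emit 'd', reset

Answer: mdmjd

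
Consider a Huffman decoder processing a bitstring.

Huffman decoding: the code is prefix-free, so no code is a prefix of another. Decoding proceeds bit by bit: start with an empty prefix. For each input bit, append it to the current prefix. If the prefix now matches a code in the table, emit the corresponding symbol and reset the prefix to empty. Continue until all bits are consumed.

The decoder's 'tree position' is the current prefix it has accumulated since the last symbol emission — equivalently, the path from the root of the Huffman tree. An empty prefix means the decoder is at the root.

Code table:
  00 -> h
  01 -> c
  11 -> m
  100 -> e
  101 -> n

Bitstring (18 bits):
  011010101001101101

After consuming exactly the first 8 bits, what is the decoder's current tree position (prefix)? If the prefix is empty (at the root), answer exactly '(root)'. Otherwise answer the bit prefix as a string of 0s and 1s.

Bit 0: prefix='0' (no match yet)
Bit 1: prefix='01' -> emit 'c', reset
Bit 2: prefix='1' (no match yet)
Bit 3: prefix='10' (no match yet)
Bit 4: prefix='101' -> emit 'n', reset
Bit 5: prefix='0' (no match yet)
Bit 6: prefix='01' -> emit 'c', reset
Bit 7: prefix='0' (no match yet)

Answer: 0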